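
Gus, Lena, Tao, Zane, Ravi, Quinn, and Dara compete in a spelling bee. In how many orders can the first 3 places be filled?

210

This is an ordered selection of 3 from 7: P(7,3).
That gives 7 × 6 × 5 = 210.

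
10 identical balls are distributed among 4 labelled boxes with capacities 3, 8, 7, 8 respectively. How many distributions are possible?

184

By stars and bars, unrestricted non-negative solutions to x_1+…+x_4 = 10 number C(10+3,3) = 286.
Subtract solutions that violate a single cap (substitute x_i' = x_i − (cap_i+1)): x_1 ≥ 4 gives C(9,3) = 84; x_2 ≥ 9 gives C(4,3) = 4; x_3 ≥ 8 gives C(5,3) = 10; x_4 ≥ 9 gives C(4,3) = 4. Together 102.
No two caps can be exceeded simultaneously, so the pair terms are all 0.
By inclusion–exclusion the count is 286 − 102 + 0 = 184.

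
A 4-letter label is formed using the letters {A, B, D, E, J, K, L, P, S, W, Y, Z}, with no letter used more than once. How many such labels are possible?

This is a permutation of 4 out of 12: P(12,4) = 12!/8!.
That product is 12 × 11 × 10 × 9 = 11880.

11880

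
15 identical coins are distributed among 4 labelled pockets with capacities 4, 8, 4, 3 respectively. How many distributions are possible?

34

By stars and bars, unrestricted non-negative solutions to x_1+…+x_4 = 15 number C(15+3,3) = 816.
Subtract solutions that violate a single cap (substitute x_i' = x_i − (cap_i+1)): x_1 ≥ 5 gives C(13,3) = 286; x_2 ≥ 9 gives C(9,3) = 84; x_3 ≥ 5 gives C(13,3) = 286; x_4 ≥ 4 gives C(14,3) = 364. Together 1020.
Add back pairs where two caps are both exceeded: 4 + 56 + 84 + 4 + 10 + 84 = 242.
Subtract triples: 0 + 0 + 4 + 0 = 4.
By inclusion–exclusion the count is 816 − 1020 + 242 − 4 = 34.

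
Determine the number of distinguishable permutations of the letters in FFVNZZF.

The 7 letters of FFVNZZF have repeats: F appearing 3 times and Z appearing twice.
So there are 7! / (3!·2!) = 420 distinguishable arrangements.

420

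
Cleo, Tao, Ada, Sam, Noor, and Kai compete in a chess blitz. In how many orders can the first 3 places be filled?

There are 6 choices for 1st place, 5 for 2nd, and 4 for 3rd.
That gives 6 × 5 × 4 = 120.

120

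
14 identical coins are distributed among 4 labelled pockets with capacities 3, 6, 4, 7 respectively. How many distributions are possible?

Ignoring the caps, the number of non-negative solutions to x_1+…+x_4 = 14 is C(17,3) = 680.
Subtract solutions that violate a single cap (substitute x_i' = x_i − (cap_i+1)): x_1 ≥ 4 gives C(13,3) = 286; x_2 ≥ 7 gives C(10,3) = 120; x_3 ≥ 5 gives C(12,3) = 220; x_4 ≥ 8 gives C(9,3) = 84. Together 710.
Add back pairs where two caps are both exceeded: 20 + 56 + 10 + 10 + 0 + 4 = 100.
By inclusion–exclusion the count is 680 − 710 + 100 = 70.

70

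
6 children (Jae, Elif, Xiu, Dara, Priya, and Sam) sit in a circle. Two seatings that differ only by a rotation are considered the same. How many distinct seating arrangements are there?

120

Seat Jae anywhere (absorbing the rotational symmetry), then permute the other 5: (5)! = 120.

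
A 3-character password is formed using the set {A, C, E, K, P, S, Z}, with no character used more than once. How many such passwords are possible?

With no repetition, fill the 3 characters in order: 7 choices, then 6, down to 5.
7 × 6 × 5 = 210.

210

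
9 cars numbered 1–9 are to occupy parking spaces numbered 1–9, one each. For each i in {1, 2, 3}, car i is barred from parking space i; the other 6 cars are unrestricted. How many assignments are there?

256320

Let Aᵢ (for i ∈ {1, 2, 3}) be the placements that put car i in its forbidden parking space. Any j of these fix j positions, leaving (9−j)! ways to fill the rest, and there are C(3,j) ways to pick which j.
By inclusion–exclusion, the number of valid placements is Σ_{j=0}^{3} (−1)^j C(3,j)·(9−j)!.
Computing: 362880 − 120960 + 15120 − 720 = 256320.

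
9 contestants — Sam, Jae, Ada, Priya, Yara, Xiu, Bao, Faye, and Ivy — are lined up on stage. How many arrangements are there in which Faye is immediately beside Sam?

Treat {Faye, Sam} as a single unit. There are 8 units to order, and the pair itself can be ordered 2 ways.
So the count is 2·(8)! = 80640.

80640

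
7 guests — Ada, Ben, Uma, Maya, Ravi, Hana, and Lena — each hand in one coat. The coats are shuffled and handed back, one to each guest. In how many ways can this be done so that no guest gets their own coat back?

This is the derangement count D_7: permutations of 7 items with no fixed point.
By inclusion–exclusion this is Σ_{j=0}^{7} (−1)^j C(7,j)·(7−j)!.
Computing: 5040 − 5040 + 2520 − 840 + 210 − 42 + 7 − 1 = 1854.

1854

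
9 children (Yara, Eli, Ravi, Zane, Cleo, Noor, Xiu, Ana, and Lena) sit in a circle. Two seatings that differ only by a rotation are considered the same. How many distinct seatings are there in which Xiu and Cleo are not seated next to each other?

30240

Without the restriction there are (8)! = 40320 seatings.
Those with Xiu next to Cleo: fuse the pair into one unit and seat 8 units around a circle — 2·(7)! = 10080.
Subtracting, 40320 − 10080 = 30240.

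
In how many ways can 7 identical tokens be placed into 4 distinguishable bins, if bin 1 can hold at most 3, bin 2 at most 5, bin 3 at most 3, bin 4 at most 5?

Without the upper bounds there are C(10,3) = 120 ways to split 7 among 4 bins.
Subtract solutions that violate a single cap (substitute x_i' = x_i − (cap_i+1)): x_1 ≥ 4 gives C(6,3) = 20; x_2 ≥ 6 gives C(4,3) = 4; x_3 ≥ 4 gives C(6,3) = 20; x_4 ≥ 6 gives C(4,3) = 4. Together 48.
No two caps can be exceeded simultaneously, so the pair terms are all 0.
By inclusion–exclusion the count is 120 − 48 + 0 = 72.

72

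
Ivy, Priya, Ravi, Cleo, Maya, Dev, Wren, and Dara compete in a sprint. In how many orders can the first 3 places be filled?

336

There are 8 choices for 1st place, 7 for 2nd, and 6 for 3rd.
That gives 8 × 7 × 6 = 336.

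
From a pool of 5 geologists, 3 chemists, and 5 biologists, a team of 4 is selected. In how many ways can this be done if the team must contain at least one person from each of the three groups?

375

With no constraint there are C(13,4) = 715 possible selections.
Subtract selections that omit an entire group: no geologists → C(8,4) = 70; no chemists → C(10,4) = 210; no biologists → C(8,4) = 70.
Add back selections omitting two groups (i.e. drawn from a single group): C(5,4) + C(3,4) + C(5,4) = 10.
By inclusion–exclusion: 715 − 350 + 10 = 375.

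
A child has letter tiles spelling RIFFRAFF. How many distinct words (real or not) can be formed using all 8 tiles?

840

RIFFRAFF has 8 letters with F appearing 4 times and R appearing twice.
So there are 8! / (4!·2!) = 840 distinguishable arrangements.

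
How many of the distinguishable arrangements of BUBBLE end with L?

20

With the last slot taken by L, it remains to arrange the other 5 letters (BUBBE).
Those 5 letters have B appearing 3 times, giving (5)!/(3!) = 20.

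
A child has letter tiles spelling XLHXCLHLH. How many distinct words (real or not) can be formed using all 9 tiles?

5040

Letter multiplicities in XLHXCLHLH: C×1, H×3, L×3, X×2.
Dividing 9! = 362880 by 3!·3!·2! = 72 for the repeated letters gives 5040.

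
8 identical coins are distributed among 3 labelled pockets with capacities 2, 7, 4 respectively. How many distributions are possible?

14

Without the upper bounds there are C(10,2) = 45 ways to split 8 among 3 pockets.
Subtract solutions that violate a single cap (substitute x_i' = x_i − (cap_i+1)): x_1 ≥ 3 gives C(7,2) = 21; x_2 ≥ 8 gives C(2,2) = 1; x_3 ≥ 5 gives C(5,2) = 10. Together 32.
Add back pairs where two caps are both exceeded: 0 + 1 + 0 = 1.
By inclusion–exclusion the count is 45 − 32 + 1 = 14.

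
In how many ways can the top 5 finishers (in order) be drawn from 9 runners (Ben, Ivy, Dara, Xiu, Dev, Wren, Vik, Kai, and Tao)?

There are 9 choices for 1st place, 8 for 2nd, and so on down to 5 for position 5.
That gives 9 × 8 × 7 × 6 × 5 = 15120.

15120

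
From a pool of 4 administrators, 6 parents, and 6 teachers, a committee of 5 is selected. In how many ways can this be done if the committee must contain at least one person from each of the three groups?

Unrestricted: C(16,5) = 4368 ways to pick any 5 of the 16.
Subtract selections that omit an entire group: no administrators → C(12,5) = 792; no parents → C(10,5) = 252; no teachers → C(10,5) = 252.
Add back selections omitting two groups (i.e. drawn from a single group): C(4,5) + C(6,5) + C(6,5) = 12.
By inclusion–exclusion: 4368 − 1296 + 12 = 3084.

3084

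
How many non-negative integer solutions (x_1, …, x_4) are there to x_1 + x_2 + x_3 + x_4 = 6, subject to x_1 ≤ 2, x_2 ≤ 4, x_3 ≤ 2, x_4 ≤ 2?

23

Without the upper bounds there are C(9,3) = 84 ways to split 6 among 4 variables.
Subtract solutions that violate a single cap (substitute x_i' = x_i − (cap_i+1)): x_1 ≥ 3 gives C(6,3) = 20; x_2 ≥ 5 gives C(4,3) = 4; x_3 ≥ 3 gives C(6,3) = 20; x_4 ≥ 3 gives C(6,3) = 20. Together 64.
Add back pairs where two caps are both exceeded: 0 + 1 + 1 + 0 + 0 + 1 = 3.
By inclusion–exclusion the count is 84 − 64 + 3 = 23.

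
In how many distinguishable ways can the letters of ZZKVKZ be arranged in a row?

Letter multiplicities in ZZKVKZ: K×2, V×1, Z×3.
Dividing 6! = 720 by 3!·2! = 12 for the repeated letters gives 60.

60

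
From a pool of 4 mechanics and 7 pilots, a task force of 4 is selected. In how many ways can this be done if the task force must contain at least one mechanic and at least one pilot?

294

With no constraint there are C(11,4) = 330 possible selections.
Selections missing a whole group: no mechanics → C(7,4) = 35; no pilots → C(4,4) = 1.
Both groups omitted at once is impossible, so 330 − 36 = 294.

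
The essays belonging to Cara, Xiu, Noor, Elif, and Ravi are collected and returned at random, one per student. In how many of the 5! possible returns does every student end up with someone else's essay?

44

Count assignments avoiding every fixed point. For any j of the 5 students fixed to their own essay, the other 5−j can be arranged in (5−j)! ways.
By inclusion–exclusion this is Σ_{j=0}^{5} (−1)^j C(5,j)·(5−j)!.
Computing: 120 − 120 + 60 − 20 + 5 − 1 = 44.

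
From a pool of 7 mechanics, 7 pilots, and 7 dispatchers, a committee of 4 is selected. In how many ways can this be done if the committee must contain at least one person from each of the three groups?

Total 4-person selections from all 21: C(21,4) = 5985.
Subtract selections that omit an entire group: no mechanics → C(14,4) = 1001; no pilots → C(14,4) = 1001; no dispatchers → C(14,4) = 1001.
Add back selections omitting two groups (i.e. drawn from a single group): C(7,4) + C(7,4) + C(7,4) = 105.
By inclusion–exclusion: 5985 − 3003 + 105 = 3087.

3087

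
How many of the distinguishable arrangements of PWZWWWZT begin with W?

420

Fix W in the first position and arrange the remaining 7 letters.
Those 7 letters have W appearing 3 times and Z appearing twice, giving (7)!/(3!·2!) = 420.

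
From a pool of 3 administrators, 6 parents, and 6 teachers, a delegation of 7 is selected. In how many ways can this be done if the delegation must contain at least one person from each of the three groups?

Total 7-person selections from all 15: C(15,7) = 6435.
Selections missing a whole group: no administrators → C(12,7) = 792; no parents → C(9,7) = 36; no teachers → C(9,7) = 36.
Add back selections omitting two groups (i.e. drawn from a single group): C(3,7) + C(6,7) + C(6,7) = 0.
By inclusion–exclusion: 6435 − 864 + 0 = 5571.

5571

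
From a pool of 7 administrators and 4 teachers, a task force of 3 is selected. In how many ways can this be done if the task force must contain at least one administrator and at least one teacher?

Total 3-person selections from all 11: C(11,3) = 165.
Subtract selections that omit an entire group: no administrators → C(4,3) = 4; no teachers → C(7,3) = 35.
Both groups omitted at once is impossible, so 165 − 39 = 126.

126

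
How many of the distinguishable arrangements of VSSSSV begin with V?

5

With the first slot taken by V, it remains to arrange the other 5 letters (SSSSV).
Those 5 letters have S appearing 4 times, giving (5)!/(4!) = 5.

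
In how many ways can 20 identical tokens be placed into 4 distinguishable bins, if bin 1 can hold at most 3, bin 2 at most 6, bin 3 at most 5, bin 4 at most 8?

Without the upper bounds there are C(23,3) = 1771 ways to split 20 among 4 bins.
Subtract solutions that violate a single cap (substitute x_i' = x_i − (cap_i+1)): x_1 ≥ 4 gives C(19,3) = 969; x_2 ≥ 7 gives C(16,3) = 560; x_3 ≥ 6 gives C(17,3) = 680; x_4 ≥ 9 gives C(14,3) = 364. Together 2573.
Add back pairs where two caps are both exceeded: 220 + 286 + 120 + 120 + 35 + 56 = 837.
Subtract triples: 20 + 1 + 4 + 0 = 25.
By inclusion–exclusion the count is 1771 − 2573 + 837 − 25 = 10.

10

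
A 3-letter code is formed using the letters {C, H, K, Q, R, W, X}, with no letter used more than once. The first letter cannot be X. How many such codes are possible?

180

The first letter has 7−1 = 6 choices (anything except X).
The remaining 2 letters are filled from the other 6 symbols without repetition: 6 × 5 = 30.
Total: 6 × 30 = 180.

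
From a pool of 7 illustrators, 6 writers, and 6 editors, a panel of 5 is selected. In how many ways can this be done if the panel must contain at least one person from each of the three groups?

Total 5-person selections from all 19: C(19,5) = 11628.
Selections missing a whole group: no illustrators → C(12,5) = 792; no writers → C(13,5) = 1287; no editors → C(13,5) = 1287.
Add back selections omitting two groups (i.e. drawn from a single group): C(7,5) + C(6,5) + C(6,5) = 33.
By inclusion–exclusion: 11628 − 3366 + 33 = 8295.

8295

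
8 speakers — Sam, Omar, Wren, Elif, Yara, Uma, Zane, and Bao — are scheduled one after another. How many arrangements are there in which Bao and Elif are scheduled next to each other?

10080

Place the 6 others and the Bao-Elif pair as 7 objects in a line; the pair has 2 internal arrangements.
So the count is 2·(7)! = 10080.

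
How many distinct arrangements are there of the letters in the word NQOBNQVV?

Letter multiplicities in NQOBNQVV: B×1, N×2, O×1, Q×2, V×2.
Dividing 8! = 40320 by 2!·2!·2! = 8 for the repeated letters gives 5040.

5040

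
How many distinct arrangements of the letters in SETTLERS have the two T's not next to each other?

3780

There are 8!/(2!·2!·2!) = 5040 arrangements of SETTLERS in total.
Arrangements with the T's together: treat TT as one letter, giving (7)!/(2!·2!) = 1260.
Hence 5040 − 1260 = 3780.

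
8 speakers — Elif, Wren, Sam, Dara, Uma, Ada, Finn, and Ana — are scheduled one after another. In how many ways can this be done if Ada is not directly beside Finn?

30240

There are 8! = 40320 arrangements in all. If Ada and Finn are adjacent, merging them into one block gives 2·(7)! = 10080 arrangements.
Complementary counting: 40320 − 10080 = 30240.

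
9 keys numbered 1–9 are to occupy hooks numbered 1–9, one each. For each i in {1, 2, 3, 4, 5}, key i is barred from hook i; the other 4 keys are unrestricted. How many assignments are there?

205056

Let Aᵢ (for 1 ≤ i ≤ 5) be the placements that put key i in its forbidden hook. Any j of these fix j positions, leaving (9−j)! ways to fill the rest, and there are C(5,j) ways to pick which j.
By inclusion–exclusion, the number of valid placements is Σ_{j=0}^{5} (−1)^j C(5,j)·(9−j)!.
Computing: 362880 − 201600 + 50400 − 7200 + 600 − 24 = 205056.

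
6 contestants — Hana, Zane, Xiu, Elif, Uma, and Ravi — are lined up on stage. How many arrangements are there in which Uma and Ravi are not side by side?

480

There are 6! = 720 arrangements in all. If Uma and Ravi are adjacent, merging them into one block gives 2·(5)! = 240 arrangements.
So 720 − 240 = 480 arrangements keep them apart.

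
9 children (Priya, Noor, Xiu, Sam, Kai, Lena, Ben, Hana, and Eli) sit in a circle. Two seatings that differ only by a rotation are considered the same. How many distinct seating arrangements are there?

Fix one person's seat to break rotational symmetry; the remaining 8 people can be arranged in (8)! = 40320 ways.

40320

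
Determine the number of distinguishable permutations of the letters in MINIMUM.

Letter multiplicities in MINIMUM: I×2, M×3, N×1, U×1.
Dividing 7! = 5040 by 3!·2! = 12 for the repeated letters gives 420.

420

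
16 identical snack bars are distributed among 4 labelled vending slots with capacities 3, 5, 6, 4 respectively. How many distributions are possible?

10

Ignoring the caps, the number of non-negative solutions to x_1+…+x_4 = 16 is C(19,3) = 969.
Subtract solutions that violate a single cap (substitute x_i' = x_i − (cap_i+1)): x_1 ≥ 4 gives C(15,3) = 455; x_2 ≥ 6 gives C(13,3) = 286; x_3 ≥ 7 gives C(12,3) = 220; x_4 ≥ 5 gives C(14,3) = 364. Together 1325.
Add back pairs where two caps are both exceeded: 84 + 56 + 120 + 20 + 56 + 35 = 371.
Subtract triples: 0 + 4 + 1 + 0 = 5.
By inclusion–exclusion the count is 969 − 1325 + 371 − 5 = 10.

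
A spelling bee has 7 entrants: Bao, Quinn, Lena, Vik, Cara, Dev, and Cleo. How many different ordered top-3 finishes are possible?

This is an ordered selection of 3 from 7: P(7,3).
That gives 7 × 6 × 5 = 210.

210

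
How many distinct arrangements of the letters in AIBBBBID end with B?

420

With the last slot taken by B, it remains to arrange the other 7 letters (AIBBBID).
Those 7 letters have B appearing 3 times and I appearing twice, giving (7)!/(3!·2!) = 420.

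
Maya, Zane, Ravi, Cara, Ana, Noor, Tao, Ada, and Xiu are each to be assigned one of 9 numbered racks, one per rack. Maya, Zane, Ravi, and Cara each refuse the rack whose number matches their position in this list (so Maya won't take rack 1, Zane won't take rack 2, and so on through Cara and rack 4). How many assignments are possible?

Let Aᵢ (for 1 ≤ i ≤ 4) be the placements that put person i in their forbidden rack. Any j of these fix j positions, leaving (9−j)! ways to fill the rest, and there are C(4,j) ways to pick which j.
By inclusion–exclusion, the number of valid placements is Σ_{j=0}^{4} (−1)^j C(4,j)·(9−j)!.
Computing: 362880 − 161280 + 30240 − 2880 + 120 = 229080.

229080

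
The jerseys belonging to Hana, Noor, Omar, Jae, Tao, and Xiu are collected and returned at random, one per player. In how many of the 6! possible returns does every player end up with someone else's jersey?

This is the derangement count D_6: permutations of 6 items with no fixed point.
By inclusion–exclusion this is Σ_{j=0}^{6} (−1)^j C(6,j)·(6−j)!.
Computing: 720 − 720 + 360 − 120 + 30 − 6 + 1 = 265.

265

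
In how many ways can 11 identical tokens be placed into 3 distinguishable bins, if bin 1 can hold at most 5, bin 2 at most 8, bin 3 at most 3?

18

Ignoring the caps, the number of non-negative solutions to x_1+…+x_3 = 11 is C(13,2) = 78.
Subtract solutions that violate a single cap (substitute x_i' = x_i − (cap_i+1)): x_1 ≥ 6 gives C(7,2) = 21; x_2 ≥ 9 gives C(4,2) = 6; x_3 ≥ 4 gives C(9,2) = 36. Together 63.
Add back pairs where two caps are both exceeded: 0 + 3 + 0 = 3.
By inclusion–exclusion the count is 78 − 63 + 3 = 18.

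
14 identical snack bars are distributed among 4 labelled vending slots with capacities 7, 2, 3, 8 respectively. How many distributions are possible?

54

By stars and bars, unrestricted non-negative solutions to x_1+…+x_4 = 14 number C(14+3,3) = 680.
Subtract solutions that violate a single cap (substitute x_i' = x_i − (cap_i+1)): x_1 ≥ 8 gives C(9,3) = 84; x_2 ≥ 3 gives C(14,3) = 364; x_3 ≥ 4 gives C(13,3) = 286; x_4 ≥ 9 gives C(8,3) = 56. Together 790.
Add back pairs where two caps are both exceeded: 20 + 10 + 0 + 120 + 10 + 4 = 164.
By inclusion–exclusion the count is 680 − 790 + 164 = 54.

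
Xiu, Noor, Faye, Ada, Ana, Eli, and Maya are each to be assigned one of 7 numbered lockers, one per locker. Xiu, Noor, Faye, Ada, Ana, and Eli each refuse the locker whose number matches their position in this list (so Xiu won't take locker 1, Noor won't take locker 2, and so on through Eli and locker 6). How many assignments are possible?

2119

Let Aᵢ (for 1 ≤ i ≤ 6) be the placements that put person i in their forbidden locker. Any j of these fix j positions, leaving (7−j)! ways to fill the rest, and there are C(6,j) ways to pick which j.
By inclusion–exclusion, the number of valid placements is Σ_{j=0}^{6} (−1)^j C(6,j)·(7−j)!.
Computing: 5040 − 4320 + 1800 − 480 + 90 − 12 + 1 = 2119.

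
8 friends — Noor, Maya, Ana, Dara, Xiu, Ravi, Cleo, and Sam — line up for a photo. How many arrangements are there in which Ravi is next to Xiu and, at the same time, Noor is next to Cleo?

2880

Treat {Ravi,Xiu} as one block (2 orders) and {Noor,Cleo} as another (2 orders).
That leaves 6 units to arrange: 2 × 2 × 6! = 4 × 720 = 2880.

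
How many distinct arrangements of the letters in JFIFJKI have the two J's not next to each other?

There are 7!/(2!·2!·2!) = 630 arrangements of JFIFJKI in total.
If the two J's are adjacent, glue them into one block, leaving 6 items to arrange: (6)!/(2!·2!) = 180 ways.
Subtracting, 630 − 180 = 450 arrangements keep the J's apart.

450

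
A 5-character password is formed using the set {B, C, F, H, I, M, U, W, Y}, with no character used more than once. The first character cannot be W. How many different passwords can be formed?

The first character has 9−1 = 8 choices (anything except W).
The remaining 4 characters are filled from the other 8 symbols without repetition: 8 × 7 × 6 × 5 = 1680.
Total: 8 × 1680 = 13440.

13440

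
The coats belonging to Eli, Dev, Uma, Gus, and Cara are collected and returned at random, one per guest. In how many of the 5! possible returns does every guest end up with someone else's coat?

Let Aᵢ be the assignments in which guest i gets their own coat. We want the size of the complement of A₁∪…∪A_5.
By inclusion–exclusion this is Σ_{j=0}^{5} (−1)^j C(5,j)·(5−j)!.
Computing: 120 − 120 + 60 − 20 + 5 − 1 = 44.

44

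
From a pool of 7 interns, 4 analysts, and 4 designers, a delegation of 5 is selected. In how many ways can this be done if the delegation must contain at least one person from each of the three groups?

2044

Total 5-person selections from all 15: C(15,5) = 3003.
Subtract selections that omit an entire group: no interns → C(8,5) = 56; no analysts → C(11,5) = 462; no designers → C(11,5) = 462.
Add back selections omitting two groups (i.e. drawn from a single group): C(7,5) + C(4,5) + C(4,5) = 21.
By inclusion–exclusion: 3003 − 980 + 21 = 2044.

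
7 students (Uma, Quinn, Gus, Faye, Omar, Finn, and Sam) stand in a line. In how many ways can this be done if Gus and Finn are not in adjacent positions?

Of the 7! = 5040 arrangements, those with Gus and Finn adjacent number 2 × 6! = 1440 (treat the pair as a block with 2 internal orders).
So 5040 − 1440 = 3600 arrangements keep them apart.

3600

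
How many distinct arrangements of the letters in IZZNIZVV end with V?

Fix V in the last position and arrange the remaining 7 letters.
Those 7 letters have I appearing twice and Z appearing 3 times, giving (7)!/(3!·2!) = 420.

420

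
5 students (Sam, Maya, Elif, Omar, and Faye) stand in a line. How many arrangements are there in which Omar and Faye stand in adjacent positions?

Glue Omar and Faye into one block (2 internal orders), leaving 4 units to arrange in a row.
So the count is 2·(4)! = 48.

48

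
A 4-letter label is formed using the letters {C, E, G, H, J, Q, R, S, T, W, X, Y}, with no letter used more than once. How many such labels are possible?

Choose and order 4 of the 12 symbols: the first letter has 12 options, the next 11, then 10, 9.
12 × 11 × 10 × 9 = 11880.

11880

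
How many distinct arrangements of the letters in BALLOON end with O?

With the last slot taken by O, it remains to arrange the other 6 letters (BALLON).
Those 6 letters have L appearing twice, giving (6)!/(2!) = 360.

360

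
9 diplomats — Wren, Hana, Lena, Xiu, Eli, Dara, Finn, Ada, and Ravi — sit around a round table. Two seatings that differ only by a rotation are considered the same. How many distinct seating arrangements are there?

Around a circle, 9 distinct people have 9!/9 = (8)! = 40320 rotationally distinct seatings.

40320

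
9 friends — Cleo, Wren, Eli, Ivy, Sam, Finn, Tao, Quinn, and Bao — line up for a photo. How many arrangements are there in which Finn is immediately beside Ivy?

Glue Finn and Ivy into one block (2 internal orders), leaving 8 units to arrange in a row.
That gives 2 × 8! = 2 × 40320 = 80640.

80640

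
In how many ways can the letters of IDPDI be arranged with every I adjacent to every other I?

12

Treat the 2 copies of I as a single block. The multiset to arrange is then {II, D, D, P}, 4 items in all.
That gives (4)!/(2!) = 12 arrangements.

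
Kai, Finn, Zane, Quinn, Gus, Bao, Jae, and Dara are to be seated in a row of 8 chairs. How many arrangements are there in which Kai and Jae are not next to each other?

30240

Of the 8! = 40320 arrangements, those with Kai and Jae adjacent number 2 × 7! = 10080 (treat the pair as a block with 2 internal orders).
So 40320 − 10080 = 30240 arrangements keep them apart.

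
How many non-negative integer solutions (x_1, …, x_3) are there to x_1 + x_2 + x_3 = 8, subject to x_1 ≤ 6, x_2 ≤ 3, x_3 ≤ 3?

Ignoring the caps, the number of non-negative solutions to x_1+…+x_3 = 8 is C(10,2) = 45.
Subtract solutions that violate a single cap (substitute x_i' = x_i − (cap_i+1)): x_1 ≥ 7 gives C(3,2) = 3; x_2 ≥ 4 gives C(6,2) = 15; x_3 ≥ 4 gives C(6,2) = 15. Together 33.
Add back pairs where two caps are both exceeded: 0 + 0 + 1 = 1.
By inclusion–exclusion the count is 45 − 33 + 1 = 13.

13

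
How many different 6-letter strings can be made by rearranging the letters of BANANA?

60

Letter multiplicities in BANANA: A×3, B×1, N×2.
So there are 6! / (3!·2!) = 60 distinguishable arrangements.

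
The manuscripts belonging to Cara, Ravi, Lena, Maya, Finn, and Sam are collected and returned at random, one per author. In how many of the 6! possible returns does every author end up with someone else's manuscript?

This is the derangement count D_6: permutations of 6 items with no fixed point.
By inclusion–exclusion this is Σ_{j=0}^{6} (−1)^j C(6,j)·(6−j)!.
Computing: 720 − 720 + 360 − 120 + 30 − 6 + 1 = 265.

265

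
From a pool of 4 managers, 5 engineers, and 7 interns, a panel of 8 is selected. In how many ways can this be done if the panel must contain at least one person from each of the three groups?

12201

With no constraint there are C(16,8) = 12870 possible selections.
Selections missing a whole group: no managers → C(12,8) = 495; no engineers → C(11,8) = 165; no interns → C(9,8) = 9.
Add back selections omitting two groups (i.e. drawn from a single group): C(4,8) + C(5,8) + C(7,8) = 0.
By inclusion–exclusion: 12870 − 669 + 0 = 12201.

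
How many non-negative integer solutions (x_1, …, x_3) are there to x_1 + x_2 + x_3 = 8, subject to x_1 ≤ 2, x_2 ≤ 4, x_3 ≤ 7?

14

Without the upper bounds there are C(10,2) = 45 ways to split 8 among 3 variables.
Subtract solutions that violate a single cap (substitute x_i' = x_i − (cap_i+1)): x_1 ≥ 3 gives C(7,2) = 21; x_2 ≥ 5 gives C(5,2) = 10; x_3 ≥ 8 gives C(2,2) = 1. Together 32.
Add back pairs where two caps are both exceeded: 1 + 0 + 0 = 1.
By inclusion–exclusion the count is 45 − 32 + 1 = 14.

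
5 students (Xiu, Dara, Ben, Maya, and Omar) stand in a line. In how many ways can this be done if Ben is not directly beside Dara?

Of the 5! = 120 arrangements, those with Ben and Dara adjacent number 2 × 4! = 48 (treat the pair as a block with 2 internal orders).
So 120 − 48 = 72 arrangements keep them apart.

72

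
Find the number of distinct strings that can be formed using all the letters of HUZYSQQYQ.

Letter multiplicities in HUZYSQQYQ: H×1, Q×3, S×1, U×1, Y×2, Z×1.
The number of distinct arrangements is 9!/(3!·2!) = 362880/12 = 30240.

30240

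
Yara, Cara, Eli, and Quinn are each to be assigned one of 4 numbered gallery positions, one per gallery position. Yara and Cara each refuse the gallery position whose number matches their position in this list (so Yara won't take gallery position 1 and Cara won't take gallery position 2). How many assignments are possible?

14

Let Aᵢ (for i ∈ {1, 2}) be the placements that put person i in their forbidden gallery position. Any j of these fix j positions, leaving (4−j)! ways to fill the rest, and there are C(2,j) ways to pick which j.
By inclusion–exclusion, the number of valid placements is Σ_{j=0}^{2} (−1)^j C(2,j)·(4−j)!.
Computing: 24 − 12 + 2 = 14.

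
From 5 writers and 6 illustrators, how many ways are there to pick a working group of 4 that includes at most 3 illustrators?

Split by how many illustrators are chosen (0 through 3).
Sum: C(6,0)·C(5,4) + C(6,1)·C(5,3) + C(6,2)·C(5,2) + C(6,3)·C(5,1) = 5 + 60 + 150 + 100 = 315.

315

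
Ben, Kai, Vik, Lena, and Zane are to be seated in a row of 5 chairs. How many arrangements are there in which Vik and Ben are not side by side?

Of the 5! = 120 arrangements, those with Vik and Ben adjacent number 2 × 4! = 48 (treat the pair as a block with 2 internal orders).
Complementary counting: 120 − 48 = 72.

72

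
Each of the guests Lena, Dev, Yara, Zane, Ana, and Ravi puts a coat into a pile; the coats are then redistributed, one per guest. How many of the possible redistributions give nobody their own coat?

265

Count assignments avoiding every fixed point. For any j of the 6 guests fixed to their own coat, the other 6−j can be arranged in (6−j)! ways.
By inclusion–exclusion this is Σ_{j=0}^{6} (−1)^j C(6,j)·(6−j)!.
Computing: 720 − 720 + 360 − 120 + 30 − 6 + 1 = 265.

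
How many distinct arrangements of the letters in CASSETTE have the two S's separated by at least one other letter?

3780

Total arrangements of CASSETTE: 8!/(2!·2!·2!) = 5040.
Arrangements with the S's together: treat SS as one letter, giving (7)!/(2!·2!) = 1260.
Subtracting, 5040 − 1260 = 3780 arrangements keep the S's apart.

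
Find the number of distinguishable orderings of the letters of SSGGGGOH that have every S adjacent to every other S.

Treat the 2 copies of S as a single block. The multiset to arrange is then {SS, G, G, G, G, H, O}, 7 items in all.
That gives (7)!/(4!) = 210 arrangements.

210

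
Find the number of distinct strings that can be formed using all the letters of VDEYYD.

VDEYYD has 6 letters with D appearing twice and Y appearing twice.
The number of distinct arrangements is 6!/(2!·2!) = 720/4 = 180.

180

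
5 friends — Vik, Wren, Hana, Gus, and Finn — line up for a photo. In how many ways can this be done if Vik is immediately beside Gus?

48

Treat {Vik, Gus} as a single unit. There are 4 units to order, and the pair itself can be ordered 2 ways.
So the count is 2·(4)! = 48.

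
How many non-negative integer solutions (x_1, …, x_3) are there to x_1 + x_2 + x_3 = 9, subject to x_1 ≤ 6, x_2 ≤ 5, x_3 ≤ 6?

33

Ignoring the caps, the number of non-negative solutions to x_1+…+x_3 = 9 is C(11,2) = 55.
Subtract solutions that violate a single cap (substitute x_i' = x_i − (cap_i+1)): x_1 ≥ 7 gives C(4,2) = 6; x_2 ≥ 6 gives C(5,2) = 10; x_3 ≥ 7 gives C(4,2) = 6. Together 22.
No two caps can be exceeded simultaneously, so the pair terms are all 0.
By inclusion–exclusion the count is 55 − 22 + 0 = 33.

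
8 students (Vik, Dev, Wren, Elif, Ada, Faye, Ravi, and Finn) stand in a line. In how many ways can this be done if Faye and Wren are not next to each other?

Of the 8! = 40320 arrangements, those with Faye and Wren adjacent number 2 × 7! = 10080 (treat the pair as a block with 2 internal orders).
Complementary counting: 40320 − 10080 = 30240.

30240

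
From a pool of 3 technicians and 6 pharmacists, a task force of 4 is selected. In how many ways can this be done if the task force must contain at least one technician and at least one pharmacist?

111

Unrestricted: C(9,4) = 126 ways to pick any 4 of the 9.
Subtract selections that omit an entire group: no technicians → C(6,4) = 15; no pharmacists → C(3,4) = 0.
Both groups omitted at once is impossible, so 126 − 15 = 111.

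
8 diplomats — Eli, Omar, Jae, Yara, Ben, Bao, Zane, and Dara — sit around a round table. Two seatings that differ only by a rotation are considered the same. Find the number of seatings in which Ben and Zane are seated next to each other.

1440

Glue Ben and Zane into a block (2 internal orders). Seating 7 units around a circle gives (6)! arrangements.
So 2 × (6)! = 2 × 720 = 1440.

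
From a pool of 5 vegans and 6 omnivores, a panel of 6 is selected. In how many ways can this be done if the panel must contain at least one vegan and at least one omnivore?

461

Unrestricted: C(11,6) = 462 ways to pick any 6 of the 11.
Selections missing a whole group: no vegans → C(6,6) = 1; no omnivores → C(5,6) = 0.
Both groups omitted at once is impossible, so 462 − 1 = 461.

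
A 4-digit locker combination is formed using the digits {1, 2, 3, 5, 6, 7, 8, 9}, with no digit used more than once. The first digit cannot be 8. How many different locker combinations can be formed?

1470

The first digit has 8−1 = 7 choices (anything except 8).
The remaining 3 digits are filled from the other 7 symbols without repetition: 7 × 6 × 5 = 210.
Total: 7 × 210 = 1470.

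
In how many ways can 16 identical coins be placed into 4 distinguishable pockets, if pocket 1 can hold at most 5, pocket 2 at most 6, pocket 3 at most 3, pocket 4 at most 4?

10

By stars and bars, unrestricted non-negative solutions to x_1+…+x_4 = 16 number C(16+3,3) = 969.
Subtract solutions that violate a single cap (substitute x_i' = x_i − (cap_i+1)): x_1 ≥ 6 gives C(13,3) = 286; x_2 ≥ 7 gives C(12,3) = 220; x_3 ≥ 4 gives C(15,3) = 455; x_4 ≥ 5 gives C(14,3) = 364. Together 1325.
Add back pairs where two caps are both exceeded: 20 + 84 + 56 + 56 + 35 + 120 = 371.
Subtract triples: 0 + 0 + 4 + 1 = 5.
By inclusion–exclusion the count is 969 − 1325 + 371 − 5 = 10.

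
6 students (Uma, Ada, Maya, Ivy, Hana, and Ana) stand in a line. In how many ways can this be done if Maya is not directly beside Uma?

Of the 6! = 720 arrangements, those with Maya and Uma adjacent number 2 × 5! = 240 (treat the pair as a block with 2 internal orders).
So 720 − 240 = 480 arrangements keep them apart.

480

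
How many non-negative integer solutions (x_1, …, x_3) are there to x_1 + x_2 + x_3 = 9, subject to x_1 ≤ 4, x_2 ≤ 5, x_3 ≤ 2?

Ignoring the caps, the number of non-negative solutions to x_1+…+x_3 = 9 is C(11,2) = 55.
Subtract solutions that violate a single cap (substitute x_i' = x_i − (cap_i+1)): x_1 ≥ 5 gives C(6,2) = 15; x_2 ≥ 6 gives C(5,2) = 10; x_3 ≥ 3 gives C(8,2) = 28. Together 53.
Add back pairs where two caps are both exceeded: 0 + 3 + 1 = 4.
By inclusion–exclusion the count is 55 − 53 + 4 = 6.

6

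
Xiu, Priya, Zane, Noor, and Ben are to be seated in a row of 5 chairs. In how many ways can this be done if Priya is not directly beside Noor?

72

There are 5! = 120 arrangements in all. If Priya and Noor are adjacent, merging them into one block gives 2·(4)! = 48 arrangements.
Complementary counting: 120 − 48 = 72.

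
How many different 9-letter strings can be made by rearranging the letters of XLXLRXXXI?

1512

Letter multiplicities in XLXLRXXXI: I×1, L×2, R×1, X×5.
So there are 9! / (5!·2!) = 1512 distinguishable arrangements.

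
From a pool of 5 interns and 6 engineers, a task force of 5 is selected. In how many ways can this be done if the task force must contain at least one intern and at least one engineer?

455

With no constraint there are C(11,5) = 462 possible selections.
Selections missing a whole group: no interns → C(6,5) = 6; no engineers → C(5,5) = 1.
Both groups omitted at once is impossible, so 462 − 7 = 455.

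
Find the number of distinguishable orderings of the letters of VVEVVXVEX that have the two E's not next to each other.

Total arrangements of VVEVVXVEX: 9!/(5!·2!·2!) = 756.
If the two E's are adjacent, glue them into one block, leaving 8 items to arrange: (8)!/(5!·2!) = 168 ways.
Hence 756 − 168 = 588.

588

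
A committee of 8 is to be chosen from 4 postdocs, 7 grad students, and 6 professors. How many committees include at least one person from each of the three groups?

22813

Total 8-person selections from all 17: C(17,8) = 24310.
Subtract selections that omit an entire group: no postdocs → C(13,8) = 1287; no grad students → C(10,8) = 45; no professors → C(11,8) = 165.
Add back selections omitting two groups (i.e. drawn from a single group): C(4,8) + C(7,8) + C(6,8) = 0.
By inclusion–exclusion: 24310 − 1497 + 0 = 22813.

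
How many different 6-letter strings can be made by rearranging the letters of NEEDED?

The 6 letters of NEEDED have repeats: D appearing twice and E appearing 3 times.
Dividing 6! = 720 by 3!·2! = 12 for the repeated letters gives 60.

60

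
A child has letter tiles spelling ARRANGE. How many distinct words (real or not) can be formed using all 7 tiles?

1260

ARRANGE has 7 letters with A appearing twice and R appearing twice.
So there are 7! / (2!·2!) = 1260 distinguishable arrangements.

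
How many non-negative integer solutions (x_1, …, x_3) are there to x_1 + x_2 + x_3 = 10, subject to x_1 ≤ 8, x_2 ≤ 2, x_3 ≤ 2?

6

By stars and bars, unrestricted non-negative solutions to x_1+…+x_3 = 10 number C(10+2,2) = 66.
Subtract solutions that violate a single cap (substitute x_i' = x_i − (cap_i+1)): x_1 ≥ 9 gives C(3,2) = 3; x_2 ≥ 3 gives C(9,2) = 36; x_3 ≥ 3 gives C(9,2) = 36. Together 75.
Add back pairs where two caps are both exceeded: 0 + 0 + 15 = 15.
By inclusion–exclusion the count is 66 − 75 + 15 = 6.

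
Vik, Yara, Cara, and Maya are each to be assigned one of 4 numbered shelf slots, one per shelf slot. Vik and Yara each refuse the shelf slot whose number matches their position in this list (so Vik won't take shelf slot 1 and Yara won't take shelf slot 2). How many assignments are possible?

14

Let Aᵢ (for i ∈ {1, 2}) be the placements that put person i in their forbidden shelf slot. Any j of these fix j positions, leaving (4−j)! ways to fill the rest, and there are C(2,j) ways to pick which j.
By inclusion–exclusion, the number of valid placements is Σ_{j=0}^{2} (−1)^j C(2,j)·(4−j)!.
Computing: 24 − 12 + 2 = 14.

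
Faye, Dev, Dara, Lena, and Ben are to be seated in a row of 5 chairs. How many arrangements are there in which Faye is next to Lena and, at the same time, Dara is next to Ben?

Treat {Faye,Lena} as one block (2 orders) and {Dara,Ben} as another (2 orders).
That leaves 3 units to arrange: 2 × 2 × 3! = 4 × 6 = 24.

24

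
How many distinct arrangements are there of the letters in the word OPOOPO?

OPOOPO has 6 letters with O appearing 4 times and P appearing twice.
Dividing 6! = 720 by 4!·2! = 48 for the repeated letters gives 15.

15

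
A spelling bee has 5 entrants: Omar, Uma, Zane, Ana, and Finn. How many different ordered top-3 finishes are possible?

60

This is an ordered selection of 3 from 5: P(5,3).
That gives 5 × 4 × 3 = 60.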